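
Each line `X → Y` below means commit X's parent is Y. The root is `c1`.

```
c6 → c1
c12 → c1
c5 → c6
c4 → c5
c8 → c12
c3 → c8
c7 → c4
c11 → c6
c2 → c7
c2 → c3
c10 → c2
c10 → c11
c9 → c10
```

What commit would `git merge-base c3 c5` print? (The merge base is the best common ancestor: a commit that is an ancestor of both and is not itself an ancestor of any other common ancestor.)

c1

Ancestors of c3: {c1, c12, c3, c8}.
Ancestors of c5: {c1, c5, c6}.
Common ancestors: {c1}.
The only common ancestor is c1, so it is the merge base.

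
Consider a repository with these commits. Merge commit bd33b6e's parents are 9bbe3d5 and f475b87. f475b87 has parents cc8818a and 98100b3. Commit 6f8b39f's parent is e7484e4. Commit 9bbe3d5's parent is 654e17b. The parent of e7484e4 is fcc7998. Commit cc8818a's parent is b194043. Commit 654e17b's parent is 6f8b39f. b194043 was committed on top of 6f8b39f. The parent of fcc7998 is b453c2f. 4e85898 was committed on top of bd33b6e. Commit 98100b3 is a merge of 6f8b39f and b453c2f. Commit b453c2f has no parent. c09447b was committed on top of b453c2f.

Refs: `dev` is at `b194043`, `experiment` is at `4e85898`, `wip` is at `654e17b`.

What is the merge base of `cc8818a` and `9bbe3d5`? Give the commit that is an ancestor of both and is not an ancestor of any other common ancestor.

6f8b39f

Ancestors of cc8818a: {6f8b39f, b194043, b453c2f, cc8818a, e7484e4, fcc7998}.
Ancestors of 9bbe3d5: {654e17b, 6f8b39f, 9bbe3d5, b453c2f, e7484e4, fcc7998}.
Common ancestors: {6f8b39f, b453c2f, e7484e4, fcc7998}.
Among these, 6f8b39f is not an ancestor of any other common ancestor — it is the merge base.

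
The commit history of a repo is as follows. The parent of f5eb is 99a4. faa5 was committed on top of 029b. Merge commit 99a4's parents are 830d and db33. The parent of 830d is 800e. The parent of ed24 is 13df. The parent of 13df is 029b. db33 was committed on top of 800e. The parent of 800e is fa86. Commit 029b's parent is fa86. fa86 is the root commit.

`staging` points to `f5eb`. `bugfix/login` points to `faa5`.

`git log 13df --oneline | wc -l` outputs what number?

3

Walking parent pointers from 13df: reachable set = {029b, 13df, fa86}.
That is 3 commits.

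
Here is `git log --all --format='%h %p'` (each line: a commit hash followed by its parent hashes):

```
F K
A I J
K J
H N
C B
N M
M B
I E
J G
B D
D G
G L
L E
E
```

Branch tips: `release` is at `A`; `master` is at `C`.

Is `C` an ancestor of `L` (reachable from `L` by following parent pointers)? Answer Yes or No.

Ancestors of L: {E, L}.
C is not in that set, so it is not an ancestor of L.

No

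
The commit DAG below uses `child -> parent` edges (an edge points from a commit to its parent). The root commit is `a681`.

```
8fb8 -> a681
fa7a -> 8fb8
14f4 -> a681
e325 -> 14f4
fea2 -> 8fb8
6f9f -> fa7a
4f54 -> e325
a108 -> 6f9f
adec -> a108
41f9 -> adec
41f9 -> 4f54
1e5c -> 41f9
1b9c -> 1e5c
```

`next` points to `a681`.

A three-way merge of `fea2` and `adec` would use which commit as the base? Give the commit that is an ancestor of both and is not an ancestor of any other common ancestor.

Ancestors of fea2: {8fb8, a681, fea2}.
Ancestors of adec: {6f9f, 8fb8, a108, a681, adec, fa7a}.
Common ancestors: {8fb8, a681}.
Among these, 8fb8 is not an ancestor of any other common ancestor — it is the merge base.

8fb8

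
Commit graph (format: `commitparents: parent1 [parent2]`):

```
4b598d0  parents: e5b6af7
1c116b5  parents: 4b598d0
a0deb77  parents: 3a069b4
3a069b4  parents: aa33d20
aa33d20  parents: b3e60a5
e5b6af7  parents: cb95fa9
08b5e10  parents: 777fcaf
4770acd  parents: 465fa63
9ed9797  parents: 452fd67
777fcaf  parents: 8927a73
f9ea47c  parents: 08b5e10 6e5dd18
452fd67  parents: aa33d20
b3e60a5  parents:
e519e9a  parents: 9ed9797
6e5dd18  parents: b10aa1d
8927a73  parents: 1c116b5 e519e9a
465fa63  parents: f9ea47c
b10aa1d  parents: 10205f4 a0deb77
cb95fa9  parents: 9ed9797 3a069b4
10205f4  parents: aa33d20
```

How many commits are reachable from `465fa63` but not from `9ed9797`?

15

Reachable from 465fa63: {08b5e10, 10205f4, 1c116b5, 3a069b4, 452fd67, 465fa63, 4b598d0, 6e5dd18, 777fcaf, 8927a73, 9ed9797, a0deb77, aa33d20, b10aa1d, b3e60a5, cb95fa9, e519e9a, e5b6af7, f9ea47c}.
Reachable from 9ed9797: {452fd67, 9ed9797, aa33d20, b3e60a5}.
In 465fa63's history but not 9ed9797's: {08b5e10, 10205f4, 1c116b5, 3a069b4, 465fa63, 4b598d0, 6e5dd18, 777fcaf, 8927a73, a0deb77, b10aa1d, cb95fa9, e519e9a, e5b6af7, f9ea47c} — 15 commits.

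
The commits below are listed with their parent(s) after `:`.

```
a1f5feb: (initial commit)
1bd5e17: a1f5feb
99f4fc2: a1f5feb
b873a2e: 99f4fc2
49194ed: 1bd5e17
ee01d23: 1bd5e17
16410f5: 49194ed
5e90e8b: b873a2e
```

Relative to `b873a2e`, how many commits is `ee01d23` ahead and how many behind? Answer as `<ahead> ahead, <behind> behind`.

2 ahead, 2 behind

Reachable from ee01d23: {1bd5e17, a1f5feb, ee01d23}.
Reachable from b873a2e: {99f4fc2, a1f5feb, b873a2e}.
Only in ee01d23's history (ahead): {1bd5e17, ee01d23} — 2.
Only in b873a2e's history (behind): {99f4fc2, b873a2e} — 2.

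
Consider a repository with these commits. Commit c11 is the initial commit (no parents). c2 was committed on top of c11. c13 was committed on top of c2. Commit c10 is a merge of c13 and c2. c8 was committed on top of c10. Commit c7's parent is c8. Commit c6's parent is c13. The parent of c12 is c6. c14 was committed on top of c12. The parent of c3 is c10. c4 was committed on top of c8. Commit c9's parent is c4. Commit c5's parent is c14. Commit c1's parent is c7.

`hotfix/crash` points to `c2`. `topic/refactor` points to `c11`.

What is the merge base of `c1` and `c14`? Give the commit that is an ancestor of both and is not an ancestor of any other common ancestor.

Ancestors of c1: {c1, c10, c11, c13, c2, c7, c8}.
Ancestors of c14: {c11, c12, c13, c14, c2, c6}.
Common ancestors: {c11, c13, c2}.
Among these, c13 is not an ancestor of any other common ancestor — it is the merge base.

c13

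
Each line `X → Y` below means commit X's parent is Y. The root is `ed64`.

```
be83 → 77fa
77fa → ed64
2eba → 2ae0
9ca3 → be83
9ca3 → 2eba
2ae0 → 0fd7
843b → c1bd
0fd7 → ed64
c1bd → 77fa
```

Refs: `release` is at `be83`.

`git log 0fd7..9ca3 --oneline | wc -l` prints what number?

5

Reachable from 9ca3: {0fd7, 2ae0, 2eba, 77fa, 9ca3, be83, ed64}.
Reachable from 0fd7: {0fd7, ed64}.
In 9ca3's history but not 0fd7's: {2ae0, 2eba, 77fa, 9ca3, be83} — 5 commits.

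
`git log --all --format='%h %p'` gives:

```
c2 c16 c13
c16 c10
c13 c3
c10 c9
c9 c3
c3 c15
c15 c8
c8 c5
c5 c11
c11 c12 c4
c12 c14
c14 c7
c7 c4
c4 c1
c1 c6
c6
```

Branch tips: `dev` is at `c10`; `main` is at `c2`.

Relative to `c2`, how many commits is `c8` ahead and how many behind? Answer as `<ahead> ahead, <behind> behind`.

0 ahead, 7 behind

Reachable from c8: {c1, c11, c12, c14, c4, c5, c6, c7, c8}.
Reachable from c2: {c1, c10, c11, c12, c13, c14, c15, c16, c2, c3, c4, c5, c6, c7, c8, c9}.
Only in c8's history (ahead): {} — 0.
Only in c2's history (behind): {c10, c13, c15, c16, c2, c3, c9} — 7.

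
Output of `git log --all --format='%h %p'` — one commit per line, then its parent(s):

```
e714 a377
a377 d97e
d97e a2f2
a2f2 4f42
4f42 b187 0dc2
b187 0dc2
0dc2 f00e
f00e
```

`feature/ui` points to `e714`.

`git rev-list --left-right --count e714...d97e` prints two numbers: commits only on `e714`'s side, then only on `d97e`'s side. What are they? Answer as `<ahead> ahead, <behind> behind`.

Reachable from e714: {0dc2, 4f42, a2f2, a377, b187, d97e, e714, f00e}.
Reachable from d97e: {0dc2, 4f42, a2f2, b187, d97e, f00e}.
Only in e714's history (ahead): {a377, e714} — 2.
Only in d97e's history (behind): {} — 0.

2 ahead, 0 behind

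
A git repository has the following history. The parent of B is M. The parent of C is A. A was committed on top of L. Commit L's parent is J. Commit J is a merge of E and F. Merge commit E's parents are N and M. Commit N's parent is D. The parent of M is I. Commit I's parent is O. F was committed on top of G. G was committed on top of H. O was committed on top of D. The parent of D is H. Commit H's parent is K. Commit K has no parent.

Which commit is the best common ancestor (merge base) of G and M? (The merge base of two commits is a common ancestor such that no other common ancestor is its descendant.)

H

Ancestors of G: {G, H, K}.
Ancestors of M: {D, H, I, K, M, O}.
Common ancestors: {H, K}.
Among these, H is not an ancestor of any other common ancestor — it is the merge base.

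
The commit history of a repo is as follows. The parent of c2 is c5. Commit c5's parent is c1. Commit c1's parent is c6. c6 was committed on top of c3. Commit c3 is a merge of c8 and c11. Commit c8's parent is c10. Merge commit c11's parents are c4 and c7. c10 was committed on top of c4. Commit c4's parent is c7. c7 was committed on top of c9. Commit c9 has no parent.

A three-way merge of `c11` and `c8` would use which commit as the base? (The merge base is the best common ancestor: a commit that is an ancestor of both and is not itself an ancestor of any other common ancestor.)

Ancestors of c11: {c11, c4, c7, c9}.
Ancestors of c8: {c10, c4, c7, c8, c9}.
Common ancestors: {c4, c7, c9}.
Among these, c4 is not an ancestor of any other common ancestor — it is the merge base.

c4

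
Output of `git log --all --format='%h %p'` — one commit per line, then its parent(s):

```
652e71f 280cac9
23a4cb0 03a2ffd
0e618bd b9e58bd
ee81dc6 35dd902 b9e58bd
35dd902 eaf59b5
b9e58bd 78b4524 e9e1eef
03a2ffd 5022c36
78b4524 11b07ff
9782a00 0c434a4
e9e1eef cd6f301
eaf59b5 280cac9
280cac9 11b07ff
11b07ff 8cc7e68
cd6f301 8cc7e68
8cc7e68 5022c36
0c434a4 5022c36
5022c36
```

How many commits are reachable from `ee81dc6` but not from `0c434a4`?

10

Reachable from ee81dc6: {11b07ff, 280cac9, 35dd902, 5022c36, 78b4524, 8cc7e68, b9e58bd, cd6f301, e9e1eef, eaf59b5, ee81dc6}.
Reachable from 0c434a4: {0c434a4, 5022c36}.
In ee81dc6's history but not 0c434a4's: {11b07ff, 280cac9, 35dd902, 78b4524, 8cc7e68, b9e58bd, cd6f301, e9e1eef, eaf59b5, ee81dc6} — 10 commits.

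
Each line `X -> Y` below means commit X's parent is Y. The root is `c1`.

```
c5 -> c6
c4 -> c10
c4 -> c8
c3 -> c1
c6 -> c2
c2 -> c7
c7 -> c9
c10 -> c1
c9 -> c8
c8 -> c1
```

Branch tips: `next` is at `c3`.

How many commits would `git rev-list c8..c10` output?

Reachable from c10: {c1, c10}.
Reachable from c8: {c1, c8}.
In c10's history but not c8's: {c10} — 1 commit.

1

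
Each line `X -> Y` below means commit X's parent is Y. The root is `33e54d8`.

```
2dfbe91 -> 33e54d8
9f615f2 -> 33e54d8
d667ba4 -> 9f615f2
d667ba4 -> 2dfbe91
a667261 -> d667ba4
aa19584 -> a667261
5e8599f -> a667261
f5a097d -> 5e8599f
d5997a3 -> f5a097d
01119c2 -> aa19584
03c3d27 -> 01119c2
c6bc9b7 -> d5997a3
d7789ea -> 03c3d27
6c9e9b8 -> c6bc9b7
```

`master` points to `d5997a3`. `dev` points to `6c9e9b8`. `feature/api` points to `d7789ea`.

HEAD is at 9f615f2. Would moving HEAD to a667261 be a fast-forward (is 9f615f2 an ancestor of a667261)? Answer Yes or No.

A fast-forward from 9f615f2 to a667261 is possible iff 9f615f2 is an ancestor of a667261.
Ancestors of a667261: {2dfbe91, 33e54d8, 9f615f2, a667261, d667ba4}.
9f615f2 is among them, so fast-forward is possible.

Yes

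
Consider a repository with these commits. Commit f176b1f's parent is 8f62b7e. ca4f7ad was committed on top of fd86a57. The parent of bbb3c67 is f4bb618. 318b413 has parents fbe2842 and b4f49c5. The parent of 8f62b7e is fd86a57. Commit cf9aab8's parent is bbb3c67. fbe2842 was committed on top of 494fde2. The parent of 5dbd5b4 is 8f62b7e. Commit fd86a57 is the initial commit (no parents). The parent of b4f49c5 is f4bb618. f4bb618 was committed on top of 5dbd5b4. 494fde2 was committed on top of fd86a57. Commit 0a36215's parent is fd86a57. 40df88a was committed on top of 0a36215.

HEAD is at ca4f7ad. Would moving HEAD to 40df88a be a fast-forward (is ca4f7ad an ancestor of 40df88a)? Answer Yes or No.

A fast-forward from ca4f7ad to 40df88a is possible iff ca4f7ad is an ancestor of 40df88a.
Ancestors of 40df88a: {0a36215, 40df88a, fd86a57}.
ca4f7ad is not among them, so fast-forward is not possible.

No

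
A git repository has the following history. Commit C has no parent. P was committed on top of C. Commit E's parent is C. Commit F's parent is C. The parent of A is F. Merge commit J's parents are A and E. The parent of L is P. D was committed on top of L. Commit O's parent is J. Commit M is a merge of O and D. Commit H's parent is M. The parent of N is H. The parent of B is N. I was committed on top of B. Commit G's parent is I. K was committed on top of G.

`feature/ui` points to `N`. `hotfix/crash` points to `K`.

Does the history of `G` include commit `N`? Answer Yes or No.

Yes

Ancestors of G (commits reachable by following parents): {A, B, C, D, E, F, G, H, I, J, L, M, N, O, P}.
N is in that set, so it is an ancestor of G.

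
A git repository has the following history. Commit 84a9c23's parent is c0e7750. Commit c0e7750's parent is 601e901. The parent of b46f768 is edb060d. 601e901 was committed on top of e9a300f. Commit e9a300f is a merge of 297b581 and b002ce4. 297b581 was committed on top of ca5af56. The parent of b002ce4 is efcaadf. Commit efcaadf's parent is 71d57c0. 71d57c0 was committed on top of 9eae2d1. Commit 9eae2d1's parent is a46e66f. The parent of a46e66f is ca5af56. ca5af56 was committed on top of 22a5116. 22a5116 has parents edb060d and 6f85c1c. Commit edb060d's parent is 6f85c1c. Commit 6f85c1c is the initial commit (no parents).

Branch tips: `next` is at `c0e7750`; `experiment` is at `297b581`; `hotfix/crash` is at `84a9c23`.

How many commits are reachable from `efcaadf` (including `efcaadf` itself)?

8

Walking parent pointers from efcaadf: reachable set = {22a5116, 6f85c1c, 71d57c0, 9eae2d1, a46e66f, ca5af56, edb060d, efcaadf}.
That is 8 commits.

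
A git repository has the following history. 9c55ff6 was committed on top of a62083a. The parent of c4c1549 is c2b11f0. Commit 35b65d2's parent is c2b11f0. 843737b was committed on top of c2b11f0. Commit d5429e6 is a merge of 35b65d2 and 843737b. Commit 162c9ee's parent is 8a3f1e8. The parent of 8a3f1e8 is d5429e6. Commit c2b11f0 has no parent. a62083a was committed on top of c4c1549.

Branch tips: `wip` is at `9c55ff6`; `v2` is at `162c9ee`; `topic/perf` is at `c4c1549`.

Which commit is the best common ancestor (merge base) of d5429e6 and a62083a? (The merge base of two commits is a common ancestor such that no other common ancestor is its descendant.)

Ancestors of d5429e6: {35b65d2, 843737b, c2b11f0, d5429e6}.
Ancestors of a62083a: {a62083a, c2b11f0, c4c1549}.
Common ancestors: {c2b11f0}.
The only common ancestor is c2b11f0, so it is the merge base.

c2b11f0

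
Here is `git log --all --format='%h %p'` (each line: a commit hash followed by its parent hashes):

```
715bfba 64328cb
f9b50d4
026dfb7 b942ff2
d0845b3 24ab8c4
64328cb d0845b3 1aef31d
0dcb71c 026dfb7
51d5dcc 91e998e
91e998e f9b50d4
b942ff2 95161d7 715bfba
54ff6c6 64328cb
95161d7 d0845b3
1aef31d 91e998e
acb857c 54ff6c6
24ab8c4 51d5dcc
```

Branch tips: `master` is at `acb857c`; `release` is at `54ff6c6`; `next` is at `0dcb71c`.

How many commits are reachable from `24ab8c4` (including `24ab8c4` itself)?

Walking parent pointers from 24ab8c4: reachable set = {24ab8c4, 51d5dcc, 91e998e, f9b50d4}.
That is 4 commits.

4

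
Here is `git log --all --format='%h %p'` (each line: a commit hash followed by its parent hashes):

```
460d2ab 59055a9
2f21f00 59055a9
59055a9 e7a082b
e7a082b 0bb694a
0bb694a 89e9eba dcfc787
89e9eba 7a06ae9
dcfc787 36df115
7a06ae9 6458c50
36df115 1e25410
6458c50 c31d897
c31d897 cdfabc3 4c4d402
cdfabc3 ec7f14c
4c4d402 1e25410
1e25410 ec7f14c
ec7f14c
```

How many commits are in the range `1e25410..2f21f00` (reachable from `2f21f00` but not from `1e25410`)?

Reachable from 2f21f00: {0bb694a, 1e25410, 2f21f00, 36df115, 4c4d402, 59055a9, 6458c50, 7a06ae9, 89e9eba, c31d897, cdfabc3, dcfc787, e7a082b, ec7f14c}.
Reachable from 1e25410: {1e25410, ec7f14c}.
In 2f21f00's history but not 1e25410's: {0bb694a, 2f21f00, 36df115, 4c4d402, 59055a9, 6458c50, 7a06ae9, 89e9eba, c31d897, cdfabc3, dcfc787, e7a082b} — 12 commits.

12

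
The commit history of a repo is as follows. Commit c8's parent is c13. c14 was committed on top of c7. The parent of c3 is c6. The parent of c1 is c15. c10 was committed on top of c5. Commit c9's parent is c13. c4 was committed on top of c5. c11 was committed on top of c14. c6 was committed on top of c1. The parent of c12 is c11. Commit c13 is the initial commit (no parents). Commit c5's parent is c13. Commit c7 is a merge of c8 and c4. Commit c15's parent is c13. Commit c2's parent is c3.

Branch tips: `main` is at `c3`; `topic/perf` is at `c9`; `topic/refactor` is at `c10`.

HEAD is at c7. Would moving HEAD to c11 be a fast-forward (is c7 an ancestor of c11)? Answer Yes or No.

A fast-forward from c7 to c11 is possible iff c7 is an ancestor of c11.
Ancestors of c11: {c11, c13, c14, c4, c5, c7, c8}.
c7 is among them, so fast-forward is possible.

Yes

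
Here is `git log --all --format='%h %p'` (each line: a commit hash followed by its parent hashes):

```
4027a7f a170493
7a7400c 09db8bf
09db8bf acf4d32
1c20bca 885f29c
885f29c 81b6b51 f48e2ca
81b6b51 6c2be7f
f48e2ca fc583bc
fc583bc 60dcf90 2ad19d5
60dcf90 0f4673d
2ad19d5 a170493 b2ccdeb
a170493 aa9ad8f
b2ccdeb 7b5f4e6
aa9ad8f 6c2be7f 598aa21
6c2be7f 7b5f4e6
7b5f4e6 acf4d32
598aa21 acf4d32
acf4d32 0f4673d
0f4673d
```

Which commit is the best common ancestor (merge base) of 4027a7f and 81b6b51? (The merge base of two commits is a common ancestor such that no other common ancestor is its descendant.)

6c2be7f

Ancestors of 4027a7f: {0f4673d, 4027a7f, 598aa21, 6c2be7f, 7b5f4e6, a170493, aa9ad8f, acf4d32}.
Ancestors of 81b6b51: {0f4673d, 6c2be7f, 7b5f4e6, 81b6b51, acf4d32}.
Common ancestors: {0f4673d, 6c2be7f, 7b5f4e6, acf4d32}.
Among these, 6c2be7f is not an ancestor of any other common ancestor — it is the merge base.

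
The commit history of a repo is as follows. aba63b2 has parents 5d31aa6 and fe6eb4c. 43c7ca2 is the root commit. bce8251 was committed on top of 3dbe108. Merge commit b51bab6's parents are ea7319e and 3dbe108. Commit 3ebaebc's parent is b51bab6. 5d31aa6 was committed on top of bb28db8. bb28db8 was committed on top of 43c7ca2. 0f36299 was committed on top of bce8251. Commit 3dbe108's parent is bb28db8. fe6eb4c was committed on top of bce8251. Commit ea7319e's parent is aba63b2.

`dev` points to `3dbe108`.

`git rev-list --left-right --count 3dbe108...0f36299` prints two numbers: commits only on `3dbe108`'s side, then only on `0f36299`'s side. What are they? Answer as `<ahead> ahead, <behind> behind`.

0 ahead, 2 behind

Reachable from 3dbe108: {3dbe108, 43c7ca2, bb28db8}.
Reachable from 0f36299: {0f36299, 3dbe108, 43c7ca2, bb28db8, bce8251}.
Only in 3dbe108's history (ahead): {} — 0.
Only in 0f36299's history (behind): {0f36299, bce8251} — 2.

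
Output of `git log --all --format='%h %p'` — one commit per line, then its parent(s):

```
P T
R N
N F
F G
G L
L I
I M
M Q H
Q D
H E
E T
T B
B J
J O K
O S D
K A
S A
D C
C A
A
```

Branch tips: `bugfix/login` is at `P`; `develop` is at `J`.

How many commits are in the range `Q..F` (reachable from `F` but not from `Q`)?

13

Reachable from F: {A, B, C, D, E, F, G, H, I, J, K, L, M, O, Q, S, T}.
Reachable from Q: {A, C, D, Q}.
In F's history but not Q's: {B, E, F, G, H, I, J, K, L, M, O, S, T} — 13 commits.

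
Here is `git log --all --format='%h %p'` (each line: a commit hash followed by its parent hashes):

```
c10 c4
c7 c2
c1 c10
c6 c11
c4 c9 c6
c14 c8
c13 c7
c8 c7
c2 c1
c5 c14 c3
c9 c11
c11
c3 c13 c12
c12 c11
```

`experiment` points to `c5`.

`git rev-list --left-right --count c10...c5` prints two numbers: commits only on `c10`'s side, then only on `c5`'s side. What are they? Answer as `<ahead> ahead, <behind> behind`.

Reachable from c10: {c10, c11, c4, c6, c9}.
Reachable from c5: {c1, c10, c11, c12, c13, c14, c2, c3, c4, c5, c6, c7, c8, c9}.
Only in c10's history (ahead): {} — 0.
Only in c5's history (behind): {c1, c12, c13, c14, c2, c3, c5, c7, c8} — 9.

0 ahead, 9 behind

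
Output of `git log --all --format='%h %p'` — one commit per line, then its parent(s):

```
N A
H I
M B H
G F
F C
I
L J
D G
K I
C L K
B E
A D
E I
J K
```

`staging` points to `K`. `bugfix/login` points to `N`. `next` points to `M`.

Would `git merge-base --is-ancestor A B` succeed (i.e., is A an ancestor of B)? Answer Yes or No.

No

Ancestors of B: {B, E, I}.
A is not in that set, so it is not an ancestor of B.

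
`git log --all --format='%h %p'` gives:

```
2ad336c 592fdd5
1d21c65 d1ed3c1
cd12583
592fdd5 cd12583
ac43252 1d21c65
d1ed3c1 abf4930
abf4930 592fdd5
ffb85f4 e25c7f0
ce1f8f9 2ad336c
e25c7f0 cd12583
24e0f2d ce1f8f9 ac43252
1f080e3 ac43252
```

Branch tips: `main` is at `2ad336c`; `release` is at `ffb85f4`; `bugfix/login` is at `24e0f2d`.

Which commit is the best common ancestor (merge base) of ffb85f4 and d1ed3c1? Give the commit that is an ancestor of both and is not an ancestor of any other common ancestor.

Ancestors of ffb85f4: {cd12583, e25c7f0, ffb85f4}.
Ancestors of d1ed3c1: {592fdd5, abf4930, cd12583, d1ed3c1}.
Common ancestors: {cd12583}.
The only common ancestor is cd12583, so it is the merge base.

cd12583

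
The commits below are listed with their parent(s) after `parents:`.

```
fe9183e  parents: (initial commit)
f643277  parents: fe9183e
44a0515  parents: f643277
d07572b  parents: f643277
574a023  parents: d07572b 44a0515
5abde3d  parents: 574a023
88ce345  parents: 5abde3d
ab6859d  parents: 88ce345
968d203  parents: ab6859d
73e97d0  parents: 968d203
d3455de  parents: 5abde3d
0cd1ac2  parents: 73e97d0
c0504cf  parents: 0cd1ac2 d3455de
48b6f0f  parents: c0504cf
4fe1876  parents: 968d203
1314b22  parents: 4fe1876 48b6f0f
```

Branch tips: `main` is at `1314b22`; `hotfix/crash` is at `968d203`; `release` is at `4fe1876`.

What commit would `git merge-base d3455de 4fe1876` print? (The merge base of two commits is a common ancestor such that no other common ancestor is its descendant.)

5abde3d

Ancestors of d3455de: {44a0515, 574a023, 5abde3d, d07572b, d3455de, f643277, fe9183e}.
Ancestors of 4fe1876: {44a0515, 4fe1876, 574a023, 5abde3d, 88ce345, 968d203, ab6859d, d07572b, f643277, fe9183e}.
Common ancestors: {44a0515, 574a023, 5abde3d, d07572b, f643277, fe9183e}.
Among these, 5abde3d is not an ancestor of any other common ancestor — it is the merge base.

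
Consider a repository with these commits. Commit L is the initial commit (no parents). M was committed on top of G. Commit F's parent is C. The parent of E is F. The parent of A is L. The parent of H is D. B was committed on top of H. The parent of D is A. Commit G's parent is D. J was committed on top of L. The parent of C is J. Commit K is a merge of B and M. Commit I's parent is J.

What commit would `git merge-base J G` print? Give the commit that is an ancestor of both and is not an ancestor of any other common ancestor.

Ancestors of J: {J, L}.
Ancestors of G: {A, D, G, L}.
Common ancestors: {L}.
The only common ancestor is L, so it is the merge base.

L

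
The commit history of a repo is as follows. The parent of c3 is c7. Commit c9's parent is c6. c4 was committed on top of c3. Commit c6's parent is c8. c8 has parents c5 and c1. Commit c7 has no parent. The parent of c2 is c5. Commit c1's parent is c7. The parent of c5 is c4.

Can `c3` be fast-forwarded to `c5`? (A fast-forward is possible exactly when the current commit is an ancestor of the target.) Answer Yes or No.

A fast-forward from c3 to c5 is possible iff c3 is an ancestor of c5.
Ancestors of c5: {c3, c4, c5, c7}.
c3 is among them, so fast-forward is possible.

Yes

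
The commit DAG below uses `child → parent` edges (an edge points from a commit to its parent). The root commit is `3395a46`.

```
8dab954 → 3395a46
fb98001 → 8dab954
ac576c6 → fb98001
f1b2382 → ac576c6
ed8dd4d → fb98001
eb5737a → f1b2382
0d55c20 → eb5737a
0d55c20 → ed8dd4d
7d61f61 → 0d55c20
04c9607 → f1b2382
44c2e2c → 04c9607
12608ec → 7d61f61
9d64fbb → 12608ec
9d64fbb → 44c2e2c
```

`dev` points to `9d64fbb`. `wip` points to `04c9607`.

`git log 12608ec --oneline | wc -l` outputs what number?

10

Walking parent pointers from 12608ec: reachable set = {0d55c20, 12608ec, 3395a46, 7d61f61, 8dab954, ac576c6, eb5737a, ed8dd4d, f1b2382, fb98001}.
That is 10 commits.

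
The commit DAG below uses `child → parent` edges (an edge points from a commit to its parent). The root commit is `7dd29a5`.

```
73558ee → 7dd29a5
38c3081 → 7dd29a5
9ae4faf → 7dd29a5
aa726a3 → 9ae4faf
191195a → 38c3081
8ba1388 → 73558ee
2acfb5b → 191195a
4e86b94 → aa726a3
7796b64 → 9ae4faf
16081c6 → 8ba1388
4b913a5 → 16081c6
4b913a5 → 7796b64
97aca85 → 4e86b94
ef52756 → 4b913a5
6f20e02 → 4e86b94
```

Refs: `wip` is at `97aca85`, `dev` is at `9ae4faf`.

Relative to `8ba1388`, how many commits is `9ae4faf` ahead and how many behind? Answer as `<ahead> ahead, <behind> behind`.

Reachable from 9ae4faf: {7dd29a5, 9ae4faf}.
Reachable from 8ba1388: {73558ee, 7dd29a5, 8ba1388}.
Only in 9ae4faf's history (ahead): {9ae4faf} — 1.
Only in 8ba1388's history (behind): {73558ee, 8ba1388} — 2.

1 ahead, 2 behind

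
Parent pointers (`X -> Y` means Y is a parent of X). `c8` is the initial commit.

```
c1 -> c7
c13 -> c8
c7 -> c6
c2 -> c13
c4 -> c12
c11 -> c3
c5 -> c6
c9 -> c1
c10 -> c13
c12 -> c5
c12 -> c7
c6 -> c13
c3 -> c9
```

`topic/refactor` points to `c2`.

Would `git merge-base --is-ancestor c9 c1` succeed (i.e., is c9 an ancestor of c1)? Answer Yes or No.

Ancestors of c1: {c1, c13, c6, c7, c8}.
c9 is not in that set, so it is not an ancestor of c1.

No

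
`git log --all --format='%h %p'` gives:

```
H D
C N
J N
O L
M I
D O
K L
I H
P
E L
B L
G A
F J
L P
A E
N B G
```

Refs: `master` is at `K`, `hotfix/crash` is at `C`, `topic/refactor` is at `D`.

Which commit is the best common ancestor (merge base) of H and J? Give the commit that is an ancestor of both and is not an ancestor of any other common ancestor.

L

Ancestors of H: {D, H, L, O, P}.
Ancestors of J: {A, B, E, G, J, L, N, P}.
Common ancestors: {L, P}.
Among these, L is not an ancestor of any other common ancestor — it is the merge base.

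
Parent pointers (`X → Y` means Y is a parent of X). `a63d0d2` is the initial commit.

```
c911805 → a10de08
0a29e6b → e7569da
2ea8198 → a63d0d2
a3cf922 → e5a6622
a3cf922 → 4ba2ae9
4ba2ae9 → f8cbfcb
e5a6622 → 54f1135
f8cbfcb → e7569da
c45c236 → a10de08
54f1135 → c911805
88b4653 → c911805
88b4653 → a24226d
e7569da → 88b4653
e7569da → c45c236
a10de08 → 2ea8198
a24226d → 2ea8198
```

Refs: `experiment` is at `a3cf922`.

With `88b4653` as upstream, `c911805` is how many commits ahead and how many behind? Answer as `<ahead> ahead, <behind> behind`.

Reachable from c911805: {2ea8198, a10de08, a63d0d2, c911805}.
Reachable from 88b4653: {2ea8198, 88b4653, a10de08, a24226d, a63d0d2, c911805}.
Only in c911805's history (ahead): {} — 0.
Only in 88b4653's history (behind): {88b4653, a24226d} — 2.

0 ahead, 2 behind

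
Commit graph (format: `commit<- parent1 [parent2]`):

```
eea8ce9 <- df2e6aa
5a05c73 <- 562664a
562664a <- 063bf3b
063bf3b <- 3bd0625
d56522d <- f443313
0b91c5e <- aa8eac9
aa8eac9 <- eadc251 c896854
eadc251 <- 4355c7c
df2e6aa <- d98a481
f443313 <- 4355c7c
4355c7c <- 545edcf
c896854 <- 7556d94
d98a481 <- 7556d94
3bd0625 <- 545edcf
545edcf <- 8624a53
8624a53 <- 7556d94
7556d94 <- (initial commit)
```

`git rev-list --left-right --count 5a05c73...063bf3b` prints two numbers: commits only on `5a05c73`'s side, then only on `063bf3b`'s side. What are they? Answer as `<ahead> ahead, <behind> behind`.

2 ahead, 0 behind

Reachable from 5a05c73: {063bf3b, 3bd0625, 545edcf, 562664a, 5a05c73, 7556d94, 8624a53}.
Reachable from 063bf3b: {063bf3b, 3bd0625, 545edcf, 7556d94, 8624a53}.
Only in 5a05c73's history (ahead): {562664a, 5a05c73} — 2.
Only in 063bf3b's history (behind): {} — 0.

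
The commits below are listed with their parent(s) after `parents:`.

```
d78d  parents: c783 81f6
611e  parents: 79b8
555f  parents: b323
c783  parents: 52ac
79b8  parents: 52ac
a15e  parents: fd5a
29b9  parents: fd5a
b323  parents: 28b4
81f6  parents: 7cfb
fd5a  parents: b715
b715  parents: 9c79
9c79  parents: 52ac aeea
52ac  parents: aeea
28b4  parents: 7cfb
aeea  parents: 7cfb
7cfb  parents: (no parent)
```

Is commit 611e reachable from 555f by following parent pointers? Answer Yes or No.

Ancestors of 555f: {28b4, 555f, 7cfb, b323}.
611e is not in that set, so it is not an ancestor of 555f.

No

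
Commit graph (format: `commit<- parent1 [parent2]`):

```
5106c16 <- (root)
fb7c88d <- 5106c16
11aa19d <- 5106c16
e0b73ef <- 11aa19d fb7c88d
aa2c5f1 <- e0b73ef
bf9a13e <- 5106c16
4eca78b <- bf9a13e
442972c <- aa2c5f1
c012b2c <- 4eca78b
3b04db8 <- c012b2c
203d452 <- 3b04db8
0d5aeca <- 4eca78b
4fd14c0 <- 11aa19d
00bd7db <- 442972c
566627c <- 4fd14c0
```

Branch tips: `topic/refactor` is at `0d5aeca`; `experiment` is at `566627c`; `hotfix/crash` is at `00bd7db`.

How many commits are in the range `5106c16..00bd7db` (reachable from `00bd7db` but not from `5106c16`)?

6

Reachable from 00bd7db: {00bd7db, 11aa19d, 442972c, 5106c16, aa2c5f1, e0b73ef, fb7c88d}.
Reachable from 5106c16: {5106c16}.
In 00bd7db's history but not 5106c16's: {00bd7db, 11aa19d, 442972c, aa2c5f1, e0b73ef, fb7c88d} — 6 commits.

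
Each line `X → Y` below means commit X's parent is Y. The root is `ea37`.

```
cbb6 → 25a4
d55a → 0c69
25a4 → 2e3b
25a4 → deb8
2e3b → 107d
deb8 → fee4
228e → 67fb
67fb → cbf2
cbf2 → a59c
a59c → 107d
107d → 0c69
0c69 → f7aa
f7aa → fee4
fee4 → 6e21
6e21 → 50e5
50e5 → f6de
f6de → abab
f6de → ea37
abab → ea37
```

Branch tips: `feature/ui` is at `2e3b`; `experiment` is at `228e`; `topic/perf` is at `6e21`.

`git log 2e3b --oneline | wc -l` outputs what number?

10

Walking parent pointers from 2e3b: reachable set = {0c69, 107d, 2e3b, 50e5, 6e21, abab, ea37, f6de, f7aa, fee4}.
That is 10 commits.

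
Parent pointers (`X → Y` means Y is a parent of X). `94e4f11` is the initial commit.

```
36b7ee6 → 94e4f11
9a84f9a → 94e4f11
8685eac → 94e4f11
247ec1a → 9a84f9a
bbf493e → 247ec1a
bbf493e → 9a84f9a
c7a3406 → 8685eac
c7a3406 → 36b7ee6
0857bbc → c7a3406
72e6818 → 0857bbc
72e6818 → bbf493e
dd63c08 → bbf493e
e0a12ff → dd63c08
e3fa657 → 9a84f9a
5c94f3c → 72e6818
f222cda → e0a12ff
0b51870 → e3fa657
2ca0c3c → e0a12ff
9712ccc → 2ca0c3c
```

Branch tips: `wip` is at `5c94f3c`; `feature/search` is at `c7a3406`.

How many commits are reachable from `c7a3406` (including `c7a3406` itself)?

4

Walking parent pointers from c7a3406: reachable set = {36b7ee6, 8685eac, 94e4f11, c7a3406}.
That is 4 commits.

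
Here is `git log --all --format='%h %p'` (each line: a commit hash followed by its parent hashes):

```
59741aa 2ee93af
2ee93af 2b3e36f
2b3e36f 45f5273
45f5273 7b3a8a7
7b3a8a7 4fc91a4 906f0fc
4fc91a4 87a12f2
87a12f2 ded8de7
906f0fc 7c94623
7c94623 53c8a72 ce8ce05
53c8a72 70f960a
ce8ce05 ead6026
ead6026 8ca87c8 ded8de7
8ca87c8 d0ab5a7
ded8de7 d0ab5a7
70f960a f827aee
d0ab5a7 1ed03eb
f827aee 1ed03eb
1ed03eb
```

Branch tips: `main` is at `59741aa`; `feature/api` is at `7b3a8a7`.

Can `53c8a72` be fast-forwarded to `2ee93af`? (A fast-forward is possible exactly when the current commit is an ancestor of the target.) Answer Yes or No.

Yes

A fast-forward from 53c8a72 to 2ee93af is possible iff 53c8a72 is an ancestor of 2ee93af.
Ancestors of 2ee93af: {1ed03eb, 2b3e36f, 2ee93af, 45f5273, 4fc91a4, 53c8a72, 70f960a, 7b3a8a7, 7c94623, 87a12f2, 8ca87c8, 906f0fc, ce8ce05, d0ab5a7, ded8de7, ead6026, f827aee}.
53c8a72 is among them, so fast-forward is possible.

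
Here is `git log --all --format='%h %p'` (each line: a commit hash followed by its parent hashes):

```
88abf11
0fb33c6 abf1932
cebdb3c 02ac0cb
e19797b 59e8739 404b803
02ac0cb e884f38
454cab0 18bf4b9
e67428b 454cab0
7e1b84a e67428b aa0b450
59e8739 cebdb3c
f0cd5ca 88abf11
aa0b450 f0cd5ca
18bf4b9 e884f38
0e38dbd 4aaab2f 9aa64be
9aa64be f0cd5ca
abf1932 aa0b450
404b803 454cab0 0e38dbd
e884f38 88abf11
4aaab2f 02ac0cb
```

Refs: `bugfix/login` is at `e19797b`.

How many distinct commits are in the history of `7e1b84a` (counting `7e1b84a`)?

8

Walking parent pointers from 7e1b84a: reachable set = {18bf4b9, 454cab0, 7e1b84a, 88abf11, aa0b450, e67428b, e884f38, f0cd5ca}.
That is 8 commits.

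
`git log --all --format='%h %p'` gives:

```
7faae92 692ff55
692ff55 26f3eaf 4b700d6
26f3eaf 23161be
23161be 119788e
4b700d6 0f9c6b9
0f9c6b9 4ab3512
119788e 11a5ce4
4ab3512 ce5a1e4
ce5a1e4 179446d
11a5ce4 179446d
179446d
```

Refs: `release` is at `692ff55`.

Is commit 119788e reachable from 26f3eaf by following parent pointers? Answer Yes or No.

Ancestors of 26f3eaf (commits reachable by following parents): {119788e, 11a5ce4, 179446d, 23161be, 26f3eaf}.
119788e is in that set, so it is an ancestor of 26f3eaf.

Yes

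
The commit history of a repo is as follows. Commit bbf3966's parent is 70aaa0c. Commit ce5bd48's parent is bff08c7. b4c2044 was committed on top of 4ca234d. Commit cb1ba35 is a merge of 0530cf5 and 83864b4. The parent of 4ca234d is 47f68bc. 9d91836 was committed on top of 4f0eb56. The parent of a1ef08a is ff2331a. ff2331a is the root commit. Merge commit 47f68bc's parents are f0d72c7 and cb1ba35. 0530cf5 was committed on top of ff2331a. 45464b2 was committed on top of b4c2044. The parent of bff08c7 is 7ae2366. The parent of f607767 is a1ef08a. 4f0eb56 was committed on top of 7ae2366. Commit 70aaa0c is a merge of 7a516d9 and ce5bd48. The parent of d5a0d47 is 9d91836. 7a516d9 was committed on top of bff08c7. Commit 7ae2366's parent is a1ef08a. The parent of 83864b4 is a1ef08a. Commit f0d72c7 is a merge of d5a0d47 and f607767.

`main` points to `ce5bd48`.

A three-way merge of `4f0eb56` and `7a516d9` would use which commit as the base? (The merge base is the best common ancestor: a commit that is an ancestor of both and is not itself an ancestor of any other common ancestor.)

7ae2366

Ancestors of 4f0eb56: {4f0eb56, 7ae2366, a1ef08a, ff2331a}.
Ancestors of 7a516d9: {7a516d9, 7ae2366, a1ef08a, bff08c7, ff2331a}.
Common ancestors: {7ae2366, a1ef08a, ff2331a}.
Among these, 7ae2366 is not an ancestor of any other common ancestor — it is the merge base.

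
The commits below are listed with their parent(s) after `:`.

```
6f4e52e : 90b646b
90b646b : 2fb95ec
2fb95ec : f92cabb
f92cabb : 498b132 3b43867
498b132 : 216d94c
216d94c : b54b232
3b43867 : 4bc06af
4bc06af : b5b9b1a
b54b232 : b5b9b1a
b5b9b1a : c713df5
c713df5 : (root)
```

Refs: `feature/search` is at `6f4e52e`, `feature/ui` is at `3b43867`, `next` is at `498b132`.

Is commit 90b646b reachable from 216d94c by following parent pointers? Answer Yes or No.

No

Ancestors of 216d94c: {216d94c, b54b232, b5b9b1a, c713df5}.
90b646b is not in that set, so it is not an ancestor of 216d94c.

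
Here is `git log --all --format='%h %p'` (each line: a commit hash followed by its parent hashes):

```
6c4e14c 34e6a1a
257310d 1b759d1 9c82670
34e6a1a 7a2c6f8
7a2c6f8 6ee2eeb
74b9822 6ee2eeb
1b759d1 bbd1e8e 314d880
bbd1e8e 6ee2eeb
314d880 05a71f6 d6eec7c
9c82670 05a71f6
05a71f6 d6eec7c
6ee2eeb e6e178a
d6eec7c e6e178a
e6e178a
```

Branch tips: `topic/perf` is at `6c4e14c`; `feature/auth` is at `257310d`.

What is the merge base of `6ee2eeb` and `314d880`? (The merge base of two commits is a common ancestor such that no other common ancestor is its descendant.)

Ancestors of 6ee2eeb: {6ee2eeb, e6e178a}.
Ancestors of 314d880: {05a71f6, 314d880, d6eec7c, e6e178a}.
Common ancestors: {e6e178a}.
The only common ancestor is e6e178a, so it is the merge base.

e6e178a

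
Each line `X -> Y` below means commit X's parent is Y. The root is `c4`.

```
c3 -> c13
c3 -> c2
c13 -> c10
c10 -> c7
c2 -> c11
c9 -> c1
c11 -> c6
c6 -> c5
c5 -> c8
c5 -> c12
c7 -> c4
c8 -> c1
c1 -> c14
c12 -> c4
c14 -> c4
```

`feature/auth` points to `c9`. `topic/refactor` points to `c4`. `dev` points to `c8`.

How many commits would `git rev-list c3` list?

13

Walking parent pointers from c3: reachable set = {c1, c10, c11, c12, c13, c14, c2, c3, c4, c5, c6, c7, c8}.
That is 13 commits.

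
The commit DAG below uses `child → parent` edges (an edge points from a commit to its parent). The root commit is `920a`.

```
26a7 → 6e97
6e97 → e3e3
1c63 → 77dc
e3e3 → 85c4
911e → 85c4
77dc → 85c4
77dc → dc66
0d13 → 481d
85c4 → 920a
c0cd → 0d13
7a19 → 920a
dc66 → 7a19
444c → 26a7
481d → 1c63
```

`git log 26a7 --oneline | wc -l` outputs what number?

Walking parent pointers from 26a7: reachable set = {26a7, 6e97, 85c4, 920a, e3e3}.
That is 5 commits.

5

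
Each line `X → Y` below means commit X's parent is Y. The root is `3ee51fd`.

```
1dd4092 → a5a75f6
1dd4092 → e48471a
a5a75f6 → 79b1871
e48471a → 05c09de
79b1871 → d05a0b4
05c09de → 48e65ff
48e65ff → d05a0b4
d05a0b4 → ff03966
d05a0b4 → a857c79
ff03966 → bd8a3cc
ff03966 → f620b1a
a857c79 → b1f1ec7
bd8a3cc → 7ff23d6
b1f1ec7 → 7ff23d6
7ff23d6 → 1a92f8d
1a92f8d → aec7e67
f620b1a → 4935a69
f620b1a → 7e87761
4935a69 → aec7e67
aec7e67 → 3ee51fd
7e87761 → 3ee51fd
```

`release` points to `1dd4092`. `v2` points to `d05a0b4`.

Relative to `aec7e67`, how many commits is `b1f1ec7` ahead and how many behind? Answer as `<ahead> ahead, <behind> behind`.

Reachable from b1f1ec7: {1a92f8d, 3ee51fd, 7ff23d6, aec7e67, b1f1ec7}.
Reachable from aec7e67: {3ee51fd, aec7e67}.
Only in b1f1ec7's history (ahead): {1a92f8d, 7ff23d6, b1f1ec7} — 3.
Only in aec7e67's history (behind): {} — 0.

3 ahead, 0 behind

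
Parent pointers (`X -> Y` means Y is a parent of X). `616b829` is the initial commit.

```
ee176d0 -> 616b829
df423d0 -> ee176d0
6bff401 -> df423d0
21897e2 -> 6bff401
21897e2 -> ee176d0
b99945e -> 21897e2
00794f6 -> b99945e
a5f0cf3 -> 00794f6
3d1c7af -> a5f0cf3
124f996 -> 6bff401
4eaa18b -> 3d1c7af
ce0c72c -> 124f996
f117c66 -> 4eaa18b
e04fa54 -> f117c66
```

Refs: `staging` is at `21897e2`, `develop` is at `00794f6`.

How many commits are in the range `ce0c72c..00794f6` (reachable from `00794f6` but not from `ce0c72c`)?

Reachable from 00794f6: {00794f6, 21897e2, 616b829, 6bff401, b99945e, df423d0, ee176d0}.
Reachable from ce0c72c: {124f996, 616b829, 6bff401, ce0c72c, df423d0, ee176d0}.
In 00794f6's history but not ce0c72c's: {00794f6, 21897e2, b99945e} — 3 commits.

3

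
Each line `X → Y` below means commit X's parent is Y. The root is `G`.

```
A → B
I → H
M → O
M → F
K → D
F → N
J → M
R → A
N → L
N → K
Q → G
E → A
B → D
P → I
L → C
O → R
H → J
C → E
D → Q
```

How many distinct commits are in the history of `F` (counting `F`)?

Walking parent pointers from F: reachable set = {A, B, C, D, E, F, G, K, L, N, Q}.
That is 11 commits.

11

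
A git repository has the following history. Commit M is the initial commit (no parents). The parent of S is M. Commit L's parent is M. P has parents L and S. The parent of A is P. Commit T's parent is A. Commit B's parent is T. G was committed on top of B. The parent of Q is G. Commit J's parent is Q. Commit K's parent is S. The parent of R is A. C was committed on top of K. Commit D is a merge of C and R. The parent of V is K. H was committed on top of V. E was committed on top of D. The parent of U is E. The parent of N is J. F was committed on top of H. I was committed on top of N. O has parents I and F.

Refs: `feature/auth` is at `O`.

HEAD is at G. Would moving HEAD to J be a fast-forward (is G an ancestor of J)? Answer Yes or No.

A fast-forward from G to J is possible iff G is an ancestor of J.
Ancestors of J: {A, B, G, J, L, M, P, Q, S, T}.
G is among them, so fast-forward is possible.

Yes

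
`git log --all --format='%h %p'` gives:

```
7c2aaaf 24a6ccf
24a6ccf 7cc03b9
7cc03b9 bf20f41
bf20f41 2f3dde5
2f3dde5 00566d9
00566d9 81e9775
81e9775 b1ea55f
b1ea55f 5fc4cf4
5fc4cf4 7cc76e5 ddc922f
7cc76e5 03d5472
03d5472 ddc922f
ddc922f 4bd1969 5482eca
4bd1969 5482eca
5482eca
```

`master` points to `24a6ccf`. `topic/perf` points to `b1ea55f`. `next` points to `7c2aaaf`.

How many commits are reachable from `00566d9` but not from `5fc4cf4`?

Reachable from 00566d9: {00566d9, 03d5472, 4bd1969, 5482eca, 5fc4cf4, 7cc76e5, 81e9775, b1ea55f, ddc922f}.
Reachable from 5fc4cf4: {03d5472, 4bd1969, 5482eca, 5fc4cf4, 7cc76e5, ddc922f}.
In 00566d9's history but not 5fc4cf4's: {00566d9, 81e9775, b1ea55f} — 3 commits.

3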